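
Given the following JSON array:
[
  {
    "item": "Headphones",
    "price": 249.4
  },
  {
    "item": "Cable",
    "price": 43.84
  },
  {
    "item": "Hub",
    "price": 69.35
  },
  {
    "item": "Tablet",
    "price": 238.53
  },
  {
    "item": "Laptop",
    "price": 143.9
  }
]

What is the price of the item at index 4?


Array index 4 -> Laptop
price = 143.9

ANSWER: 143.9


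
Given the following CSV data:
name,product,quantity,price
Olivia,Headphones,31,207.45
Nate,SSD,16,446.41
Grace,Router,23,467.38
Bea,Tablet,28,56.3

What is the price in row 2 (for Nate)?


Row 2: Nate
Column 'price' = 446.41

ANSWER: 446.41


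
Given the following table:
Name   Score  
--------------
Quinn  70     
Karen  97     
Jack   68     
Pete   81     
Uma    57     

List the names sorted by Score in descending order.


Sorting by Score (descending):
  Karen: 97
  Pete: 81
  Quinn: 70
  Jack: 68
  Uma: 57


ANSWER: Karen, Pete, Quinn, Jack, Uma


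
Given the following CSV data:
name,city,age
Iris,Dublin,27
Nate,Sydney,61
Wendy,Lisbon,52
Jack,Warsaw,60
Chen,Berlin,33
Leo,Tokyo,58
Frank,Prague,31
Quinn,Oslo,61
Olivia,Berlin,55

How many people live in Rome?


Scanning city column for 'Rome':
Total matches: 0

ANSWER: 0


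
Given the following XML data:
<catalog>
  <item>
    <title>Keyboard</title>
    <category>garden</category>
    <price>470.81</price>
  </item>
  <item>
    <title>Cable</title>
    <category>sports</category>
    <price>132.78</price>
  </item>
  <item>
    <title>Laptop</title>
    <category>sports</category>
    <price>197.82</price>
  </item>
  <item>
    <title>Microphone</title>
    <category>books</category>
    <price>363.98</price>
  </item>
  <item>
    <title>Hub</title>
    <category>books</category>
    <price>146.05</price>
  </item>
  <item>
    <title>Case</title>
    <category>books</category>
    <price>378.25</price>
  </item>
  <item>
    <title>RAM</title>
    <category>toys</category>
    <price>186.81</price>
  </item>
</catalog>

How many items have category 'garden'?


Scanning <item> elements for <category>garden</category>:
  Item 1: Keyboard -> MATCH
Count: 1

ANSWER: 1


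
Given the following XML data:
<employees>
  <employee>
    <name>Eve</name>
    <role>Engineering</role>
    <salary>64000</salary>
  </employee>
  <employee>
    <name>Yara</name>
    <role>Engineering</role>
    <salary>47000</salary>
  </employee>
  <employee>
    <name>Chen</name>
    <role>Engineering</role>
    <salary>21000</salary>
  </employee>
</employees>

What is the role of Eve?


Searching for <employee> with <name>Eve</name>
Found at position 1
<role>Engineering</role>

ANSWER: Engineering


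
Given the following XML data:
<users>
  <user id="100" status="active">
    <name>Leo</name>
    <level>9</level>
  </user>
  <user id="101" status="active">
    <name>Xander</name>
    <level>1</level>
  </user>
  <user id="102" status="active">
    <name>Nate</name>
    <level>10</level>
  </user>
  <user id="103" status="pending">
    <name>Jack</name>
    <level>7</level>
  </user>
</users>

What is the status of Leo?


Finding user with name = Leo
user id="100" status="active"

ANSWER: active


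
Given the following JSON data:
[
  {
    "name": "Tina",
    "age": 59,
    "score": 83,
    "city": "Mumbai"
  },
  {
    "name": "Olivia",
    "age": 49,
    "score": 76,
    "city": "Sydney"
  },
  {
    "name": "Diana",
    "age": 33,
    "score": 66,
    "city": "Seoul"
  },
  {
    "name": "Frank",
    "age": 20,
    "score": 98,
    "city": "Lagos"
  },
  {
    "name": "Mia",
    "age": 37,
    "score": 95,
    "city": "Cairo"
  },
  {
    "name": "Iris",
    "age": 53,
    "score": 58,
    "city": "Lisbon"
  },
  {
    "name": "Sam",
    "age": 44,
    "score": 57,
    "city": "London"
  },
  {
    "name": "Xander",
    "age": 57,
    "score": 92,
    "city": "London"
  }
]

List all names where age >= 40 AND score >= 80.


Checking both conditions:
  Tina (age=59, score=83) -> YES
  Olivia (age=49, score=76) -> no
  Diana (age=33, score=66) -> no
  Frank (age=20, score=98) -> no
  Mia (age=37, score=95) -> no
  Iris (age=53, score=58) -> no
  Sam (age=44, score=57) -> no
  Xander (age=57, score=92) -> YES


ANSWER: Tina, Xander


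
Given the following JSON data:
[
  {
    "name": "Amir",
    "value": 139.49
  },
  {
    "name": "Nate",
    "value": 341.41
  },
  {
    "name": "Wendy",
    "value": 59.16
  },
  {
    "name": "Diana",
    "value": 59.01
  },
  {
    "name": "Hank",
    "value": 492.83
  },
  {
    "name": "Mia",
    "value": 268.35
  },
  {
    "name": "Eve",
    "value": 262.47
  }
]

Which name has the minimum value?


Comparing values:
  Amir: 139.49
  Nate: 341.41
  Wendy: 59.16
  Diana: 59.01
  Hank: 492.83
  Mia: 268.35
  Eve: 262.47
Minimum: Diana (59.01)

ANSWER: Diana


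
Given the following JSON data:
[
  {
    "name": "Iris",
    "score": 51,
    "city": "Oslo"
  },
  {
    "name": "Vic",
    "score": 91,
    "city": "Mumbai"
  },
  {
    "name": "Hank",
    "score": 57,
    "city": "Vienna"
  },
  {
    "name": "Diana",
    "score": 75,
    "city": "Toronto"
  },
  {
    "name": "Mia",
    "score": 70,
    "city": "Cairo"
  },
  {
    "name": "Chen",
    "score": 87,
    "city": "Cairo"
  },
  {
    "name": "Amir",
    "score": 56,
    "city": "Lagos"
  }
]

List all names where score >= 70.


Filtering records where score >= 70:
  Iris (score=51) -> no
  Vic (score=91) -> YES
  Hank (score=57) -> no
  Diana (score=75) -> YES
  Mia (score=70) -> YES
  Chen (score=87) -> YES
  Amir (score=56) -> no


ANSWER: Vic, Diana, Mia, Chen


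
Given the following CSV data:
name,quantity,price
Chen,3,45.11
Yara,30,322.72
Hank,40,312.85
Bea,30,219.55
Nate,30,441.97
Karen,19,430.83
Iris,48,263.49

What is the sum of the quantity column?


Values in 'quantity' column:
  Row 1: 3
  Row 2: 30
  Row 3: 40
  Row 4: 30
  Row 5: 30
  Row 6: 19
  Row 7: 48
Sum = 3 + 30 + 40 + 30 + 30 + 19 + 48 = 200

ANSWER: 200


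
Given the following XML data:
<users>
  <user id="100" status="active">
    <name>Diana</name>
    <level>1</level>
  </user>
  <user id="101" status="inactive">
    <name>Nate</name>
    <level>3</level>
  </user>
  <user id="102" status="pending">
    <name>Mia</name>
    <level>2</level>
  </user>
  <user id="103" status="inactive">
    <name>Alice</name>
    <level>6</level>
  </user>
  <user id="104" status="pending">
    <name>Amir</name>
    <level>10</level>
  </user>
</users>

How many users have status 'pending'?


Counting users with status='pending':
  Mia (id=102) -> MATCH
  Amir (id=104) -> MATCH
Count: 2

ANSWER: 2


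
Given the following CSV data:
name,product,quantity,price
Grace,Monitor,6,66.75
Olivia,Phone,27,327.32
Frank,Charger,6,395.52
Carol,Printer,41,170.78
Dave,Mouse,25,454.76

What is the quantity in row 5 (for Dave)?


Row 5: Dave
Column 'quantity' = 25

ANSWER: 25


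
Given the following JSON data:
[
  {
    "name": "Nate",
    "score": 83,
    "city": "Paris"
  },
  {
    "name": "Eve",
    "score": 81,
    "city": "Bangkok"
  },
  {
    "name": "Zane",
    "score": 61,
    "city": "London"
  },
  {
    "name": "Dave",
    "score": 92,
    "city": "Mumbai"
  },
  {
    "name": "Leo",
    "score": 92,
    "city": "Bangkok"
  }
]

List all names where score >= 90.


Filtering records where score >= 90:
  Nate (score=83) -> no
  Eve (score=81) -> no
  Zane (score=61) -> no
  Dave (score=92) -> YES
  Leo (score=92) -> YES


ANSWER: Dave, Leo


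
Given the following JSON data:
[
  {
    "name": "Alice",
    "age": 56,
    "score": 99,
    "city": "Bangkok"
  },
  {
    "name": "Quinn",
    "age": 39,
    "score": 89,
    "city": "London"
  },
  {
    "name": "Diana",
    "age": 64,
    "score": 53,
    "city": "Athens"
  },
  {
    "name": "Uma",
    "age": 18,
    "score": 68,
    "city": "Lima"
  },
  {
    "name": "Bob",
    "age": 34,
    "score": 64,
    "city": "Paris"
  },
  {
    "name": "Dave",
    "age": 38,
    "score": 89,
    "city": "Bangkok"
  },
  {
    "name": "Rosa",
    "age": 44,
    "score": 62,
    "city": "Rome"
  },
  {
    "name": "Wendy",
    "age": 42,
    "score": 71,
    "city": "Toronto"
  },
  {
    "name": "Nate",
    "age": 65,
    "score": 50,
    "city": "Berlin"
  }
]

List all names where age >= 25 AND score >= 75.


Checking both conditions:
  Alice (age=56, score=99) -> YES
  Quinn (age=39, score=89) -> YES
  Diana (age=64, score=53) -> no
  Uma (age=18, score=68) -> no
  Bob (age=34, score=64) -> no
  Dave (age=38, score=89) -> YES
  Rosa (age=44, score=62) -> no
  Wendy (age=42, score=71) -> no
  Nate (age=65, score=50) -> no


ANSWER: Alice, Quinn, Dave


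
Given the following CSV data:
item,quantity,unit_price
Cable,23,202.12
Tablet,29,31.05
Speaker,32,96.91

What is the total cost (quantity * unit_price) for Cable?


Row: Cable
quantity = 23
unit_price = 202.12
total = 23 * 202.12 = 4648.76

ANSWER: 4648.76


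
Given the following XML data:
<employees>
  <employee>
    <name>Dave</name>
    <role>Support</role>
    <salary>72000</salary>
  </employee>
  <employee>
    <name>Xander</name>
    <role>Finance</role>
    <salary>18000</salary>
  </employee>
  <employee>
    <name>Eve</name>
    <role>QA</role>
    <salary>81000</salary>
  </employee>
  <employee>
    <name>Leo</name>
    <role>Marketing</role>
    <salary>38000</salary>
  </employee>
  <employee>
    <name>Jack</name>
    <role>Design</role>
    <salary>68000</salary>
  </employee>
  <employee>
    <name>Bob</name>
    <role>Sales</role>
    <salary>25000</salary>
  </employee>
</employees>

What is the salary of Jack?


Searching for <employee> with <name>Jack</name>
Found at position 5
<salary>68000</salary>

ANSWER: 68000


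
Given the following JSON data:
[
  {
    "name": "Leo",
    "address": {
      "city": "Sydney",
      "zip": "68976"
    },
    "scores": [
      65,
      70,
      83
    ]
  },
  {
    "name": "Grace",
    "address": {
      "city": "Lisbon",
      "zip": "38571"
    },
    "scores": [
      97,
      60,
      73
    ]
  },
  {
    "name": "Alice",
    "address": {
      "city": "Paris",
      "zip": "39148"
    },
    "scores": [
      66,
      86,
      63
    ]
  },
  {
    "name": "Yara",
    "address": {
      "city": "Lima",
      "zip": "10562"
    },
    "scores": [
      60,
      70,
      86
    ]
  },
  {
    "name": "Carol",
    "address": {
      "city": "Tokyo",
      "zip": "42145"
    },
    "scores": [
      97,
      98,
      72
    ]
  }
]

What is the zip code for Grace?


Path: records[1].address.zip
Value: 38571

ANSWER: 38571


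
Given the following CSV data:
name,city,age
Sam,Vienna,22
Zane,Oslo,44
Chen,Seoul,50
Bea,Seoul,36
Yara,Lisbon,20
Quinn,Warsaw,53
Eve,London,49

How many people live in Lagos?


Scanning city column for 'Lagos':
Total matches: 0

ANSWER: 0


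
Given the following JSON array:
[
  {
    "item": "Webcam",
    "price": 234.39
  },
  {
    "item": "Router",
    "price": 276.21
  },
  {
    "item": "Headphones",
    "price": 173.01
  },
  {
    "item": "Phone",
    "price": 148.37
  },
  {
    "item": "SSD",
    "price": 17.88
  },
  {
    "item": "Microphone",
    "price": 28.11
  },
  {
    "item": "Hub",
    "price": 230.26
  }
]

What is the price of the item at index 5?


Array index 5 -> Microphone
price = 28.11

ANSWER: 28.11


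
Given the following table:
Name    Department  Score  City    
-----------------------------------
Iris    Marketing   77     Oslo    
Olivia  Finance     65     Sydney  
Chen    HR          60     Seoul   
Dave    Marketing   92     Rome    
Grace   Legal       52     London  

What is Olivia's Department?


Row 2: Olivia
Department = Finance

ANSWER: Finance


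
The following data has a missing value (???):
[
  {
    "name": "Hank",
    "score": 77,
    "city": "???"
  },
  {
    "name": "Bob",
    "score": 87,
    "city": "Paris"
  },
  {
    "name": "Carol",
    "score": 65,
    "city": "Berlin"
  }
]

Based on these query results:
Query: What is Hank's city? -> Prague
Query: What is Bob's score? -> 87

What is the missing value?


The missing value is Hank's city
From query: Hank's city = Prague

ANSWER: Prague


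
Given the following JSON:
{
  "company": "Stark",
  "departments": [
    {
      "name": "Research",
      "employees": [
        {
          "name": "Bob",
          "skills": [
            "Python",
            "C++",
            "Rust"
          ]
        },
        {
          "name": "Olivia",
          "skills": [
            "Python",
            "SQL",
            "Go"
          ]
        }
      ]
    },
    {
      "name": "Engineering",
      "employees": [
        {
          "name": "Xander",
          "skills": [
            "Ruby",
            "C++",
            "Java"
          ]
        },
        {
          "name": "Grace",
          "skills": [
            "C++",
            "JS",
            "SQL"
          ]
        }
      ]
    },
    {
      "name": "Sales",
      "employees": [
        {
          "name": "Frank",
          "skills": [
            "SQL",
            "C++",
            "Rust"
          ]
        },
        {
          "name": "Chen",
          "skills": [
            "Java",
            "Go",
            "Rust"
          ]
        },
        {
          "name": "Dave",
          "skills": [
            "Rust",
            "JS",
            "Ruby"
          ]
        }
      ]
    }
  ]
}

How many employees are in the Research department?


Path: departments[0].employees
Count: 2

ANSWER: 2


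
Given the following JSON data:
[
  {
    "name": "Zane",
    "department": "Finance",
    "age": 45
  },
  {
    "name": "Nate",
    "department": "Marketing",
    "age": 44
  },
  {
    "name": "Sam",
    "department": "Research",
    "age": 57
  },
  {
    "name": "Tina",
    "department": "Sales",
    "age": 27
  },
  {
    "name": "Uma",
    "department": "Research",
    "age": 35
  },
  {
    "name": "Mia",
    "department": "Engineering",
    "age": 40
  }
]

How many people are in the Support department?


Scanning records for department = Support
  No matches found
Count: 0

ANSWER: 0


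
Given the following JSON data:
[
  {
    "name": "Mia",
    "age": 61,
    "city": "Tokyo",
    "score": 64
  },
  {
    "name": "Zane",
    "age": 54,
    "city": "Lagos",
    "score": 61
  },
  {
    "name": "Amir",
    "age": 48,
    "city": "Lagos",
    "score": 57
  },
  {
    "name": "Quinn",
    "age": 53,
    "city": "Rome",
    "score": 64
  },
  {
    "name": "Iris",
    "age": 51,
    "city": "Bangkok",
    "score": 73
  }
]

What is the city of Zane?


Looking up record where name = Zane
Record index: 1
Field 'city' = Lagos

ANSWER: Lagos


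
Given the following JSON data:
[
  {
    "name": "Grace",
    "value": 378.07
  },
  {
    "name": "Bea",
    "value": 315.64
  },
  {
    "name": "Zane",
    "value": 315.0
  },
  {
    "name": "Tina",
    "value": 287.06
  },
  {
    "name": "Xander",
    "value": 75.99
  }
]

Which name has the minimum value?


Comparing values:
  Grace: 378.07
  Bea: 315.64
  Zane: 315.0
  Tina: 287.06
  Xander: 75.99
Minimum: Xander (75.99)

ANSWER: Xander


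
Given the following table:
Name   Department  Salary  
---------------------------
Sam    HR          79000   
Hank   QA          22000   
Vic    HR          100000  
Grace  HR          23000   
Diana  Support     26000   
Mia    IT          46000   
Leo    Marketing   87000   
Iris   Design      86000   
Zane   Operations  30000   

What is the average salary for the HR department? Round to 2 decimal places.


HR department members:
  Sam: 79000
  Vic: 100000
  Grace: 23000
Sum = 202000
Count = 3
Average = 202000 / 3 = 67333.33

ANSWER: 67333.33


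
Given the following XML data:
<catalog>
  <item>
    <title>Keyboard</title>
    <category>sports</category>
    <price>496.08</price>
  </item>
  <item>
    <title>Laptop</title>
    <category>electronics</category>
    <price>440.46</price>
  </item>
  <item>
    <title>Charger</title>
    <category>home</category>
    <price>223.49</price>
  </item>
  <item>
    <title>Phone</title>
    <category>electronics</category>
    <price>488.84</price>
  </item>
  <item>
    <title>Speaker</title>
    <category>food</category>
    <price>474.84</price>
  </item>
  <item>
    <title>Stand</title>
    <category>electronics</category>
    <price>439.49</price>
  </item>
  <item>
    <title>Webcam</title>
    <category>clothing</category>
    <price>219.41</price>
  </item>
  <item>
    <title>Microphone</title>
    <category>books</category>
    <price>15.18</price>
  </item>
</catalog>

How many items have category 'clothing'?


Scanning <item> elements for <category>clothing</category>:
  Item 7: Webcam -> MATCH
Count: 1

ANSWER: 1


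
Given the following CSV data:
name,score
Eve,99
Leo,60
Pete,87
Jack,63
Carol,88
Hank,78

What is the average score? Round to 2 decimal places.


Scores: 99, 60, 87, 63, 88, 78
Sum = 475
Count = 6
Average = 475 / 6 = 79.17

ANSWER: 79.17


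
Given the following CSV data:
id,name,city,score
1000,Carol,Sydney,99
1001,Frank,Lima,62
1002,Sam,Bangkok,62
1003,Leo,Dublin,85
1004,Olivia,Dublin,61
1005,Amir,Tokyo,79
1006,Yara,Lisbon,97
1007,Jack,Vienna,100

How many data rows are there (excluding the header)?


Counting rows (excluding header):
Header: id,name,city,score
Data rows: 8

ANSWER: 8


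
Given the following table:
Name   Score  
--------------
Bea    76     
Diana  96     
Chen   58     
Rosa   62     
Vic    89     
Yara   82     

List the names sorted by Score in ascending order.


Sorting by Score (ascending):
  Chen: 58
  Rosa: 62
  Bea: 76
  Yara: 82
  Vic: 89
  Diana: 96


ANSWER: Chen, Rosa, Bea, Yara, Vic, Diana


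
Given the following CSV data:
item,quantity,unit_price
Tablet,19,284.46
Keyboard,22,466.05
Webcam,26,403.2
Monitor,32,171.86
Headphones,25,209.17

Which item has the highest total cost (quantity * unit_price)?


Computing row totals:
  Tablet: 5404.74
  Keyboard: 10253.1
  Webcam: 10483.2
  Monitor: 5499.52
  Headphones: 5229.25
Maximum: Webcam (10483.2)

ANSWER: Webcam


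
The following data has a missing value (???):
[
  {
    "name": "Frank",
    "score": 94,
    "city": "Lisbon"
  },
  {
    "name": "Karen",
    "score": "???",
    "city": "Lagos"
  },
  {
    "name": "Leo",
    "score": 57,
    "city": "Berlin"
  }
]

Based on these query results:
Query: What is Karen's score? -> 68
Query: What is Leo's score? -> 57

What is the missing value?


The missing value is Karen's score
From query: Karen's score = 68

ANSWER: 68


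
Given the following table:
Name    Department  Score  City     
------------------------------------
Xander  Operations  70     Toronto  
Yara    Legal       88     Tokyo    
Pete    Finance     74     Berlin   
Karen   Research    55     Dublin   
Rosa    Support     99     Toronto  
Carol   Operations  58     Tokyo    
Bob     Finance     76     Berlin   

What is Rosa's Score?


Row 5: Rosa
Score = 99

ANSWER: 99


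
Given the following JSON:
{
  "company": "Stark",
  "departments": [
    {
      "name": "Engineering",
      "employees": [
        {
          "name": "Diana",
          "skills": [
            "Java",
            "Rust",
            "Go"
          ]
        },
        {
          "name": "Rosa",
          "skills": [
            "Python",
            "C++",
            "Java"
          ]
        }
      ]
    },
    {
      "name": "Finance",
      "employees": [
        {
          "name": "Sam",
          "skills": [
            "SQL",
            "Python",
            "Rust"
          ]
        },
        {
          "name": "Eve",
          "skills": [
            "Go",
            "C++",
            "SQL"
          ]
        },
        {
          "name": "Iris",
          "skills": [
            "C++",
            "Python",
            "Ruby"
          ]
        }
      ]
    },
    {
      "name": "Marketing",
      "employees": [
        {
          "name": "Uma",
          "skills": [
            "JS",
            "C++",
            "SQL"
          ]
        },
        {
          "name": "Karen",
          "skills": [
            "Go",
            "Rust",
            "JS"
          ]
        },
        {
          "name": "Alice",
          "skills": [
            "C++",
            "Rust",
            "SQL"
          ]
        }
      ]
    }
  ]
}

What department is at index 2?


Path: departments[2].name
Value: Marketing

ANSWER: Marketing


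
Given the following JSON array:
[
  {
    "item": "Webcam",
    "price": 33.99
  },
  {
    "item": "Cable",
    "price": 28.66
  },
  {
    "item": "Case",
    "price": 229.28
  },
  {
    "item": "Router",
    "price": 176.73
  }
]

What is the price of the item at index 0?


Array index 0 -> Webcam
price = 33.99

ANSWER: 33.99


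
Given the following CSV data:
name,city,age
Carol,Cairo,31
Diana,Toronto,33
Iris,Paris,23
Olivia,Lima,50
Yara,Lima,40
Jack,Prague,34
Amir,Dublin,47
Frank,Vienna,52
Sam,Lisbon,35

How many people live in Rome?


Scanning city column for 'Rome':
Total matches: 0

ANSWER: 0


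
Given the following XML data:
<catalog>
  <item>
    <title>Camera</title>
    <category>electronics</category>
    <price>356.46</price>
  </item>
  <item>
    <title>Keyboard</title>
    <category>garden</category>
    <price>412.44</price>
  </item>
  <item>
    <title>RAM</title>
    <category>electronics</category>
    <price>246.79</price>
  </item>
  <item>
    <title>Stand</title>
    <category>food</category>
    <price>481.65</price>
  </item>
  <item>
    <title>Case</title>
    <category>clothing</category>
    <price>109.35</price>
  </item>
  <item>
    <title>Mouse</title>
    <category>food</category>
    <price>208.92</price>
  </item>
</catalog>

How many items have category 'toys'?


Scanning <item> elements for <category>toys</category>:
Count: 0

ANSWER: 0


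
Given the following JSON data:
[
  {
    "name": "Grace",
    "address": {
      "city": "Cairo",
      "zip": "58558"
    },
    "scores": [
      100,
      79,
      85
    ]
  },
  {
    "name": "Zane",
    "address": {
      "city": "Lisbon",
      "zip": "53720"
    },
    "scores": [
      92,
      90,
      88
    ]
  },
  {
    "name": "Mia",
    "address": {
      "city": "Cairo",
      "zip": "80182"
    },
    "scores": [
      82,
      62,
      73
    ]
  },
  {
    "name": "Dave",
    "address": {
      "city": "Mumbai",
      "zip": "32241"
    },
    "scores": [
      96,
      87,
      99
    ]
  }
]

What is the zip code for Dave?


Path: records[3].address.zip
Value: 32241

ANSWER: 32241


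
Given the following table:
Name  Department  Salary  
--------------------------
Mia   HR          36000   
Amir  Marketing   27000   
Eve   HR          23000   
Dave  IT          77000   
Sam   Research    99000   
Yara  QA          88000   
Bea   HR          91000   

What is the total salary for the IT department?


IT department members:
  Dave: 77000
Total = 77000 = 77000

ANSWER: 77000


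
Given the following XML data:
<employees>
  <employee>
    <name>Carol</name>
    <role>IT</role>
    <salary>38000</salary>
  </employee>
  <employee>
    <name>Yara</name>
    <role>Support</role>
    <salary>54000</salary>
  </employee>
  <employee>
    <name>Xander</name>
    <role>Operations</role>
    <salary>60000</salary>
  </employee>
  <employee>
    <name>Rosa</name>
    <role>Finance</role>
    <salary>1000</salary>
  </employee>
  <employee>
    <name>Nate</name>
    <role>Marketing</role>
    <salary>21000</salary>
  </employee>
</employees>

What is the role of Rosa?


Searching for <employee> with <name>Rosa</name>
Found at position 4
<role>Finance</role>

ANSWER: Finance


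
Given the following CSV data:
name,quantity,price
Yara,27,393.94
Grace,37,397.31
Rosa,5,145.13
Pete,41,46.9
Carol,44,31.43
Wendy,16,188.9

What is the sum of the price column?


Values in 'price' column:
  Row 1: 393.94
  Row 2: 397.31
  Row 3: 145.13
  Row 4: 46.9
  Row 5: 31.43
  Row 6: 188.9
Sum = 393.94 + 397.31 + 145.13 + 46.9 + 31.43 + 188.9 = 1203.61

ANSWER: 1203.61


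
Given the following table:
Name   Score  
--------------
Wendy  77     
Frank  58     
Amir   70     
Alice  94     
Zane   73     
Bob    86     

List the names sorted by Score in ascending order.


Sorting by Score (ascending):
  Frank: 58
  Amir: 70
  Zane: 73
  Wendy: 77
  Bob: 86
  Alice: 94


ANSWER: Frank, Amir, Zane, Wendy, Bob, Alice


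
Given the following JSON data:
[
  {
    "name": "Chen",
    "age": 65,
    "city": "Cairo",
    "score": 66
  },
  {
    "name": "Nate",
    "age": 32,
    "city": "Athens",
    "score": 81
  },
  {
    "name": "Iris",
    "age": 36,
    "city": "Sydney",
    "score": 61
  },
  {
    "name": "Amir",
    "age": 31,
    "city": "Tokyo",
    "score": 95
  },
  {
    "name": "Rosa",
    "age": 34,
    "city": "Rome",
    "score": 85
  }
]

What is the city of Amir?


Looking up record where name = Amir
Record index: 3
Field 'city' = Tokyo

ANSWER: Tokyo


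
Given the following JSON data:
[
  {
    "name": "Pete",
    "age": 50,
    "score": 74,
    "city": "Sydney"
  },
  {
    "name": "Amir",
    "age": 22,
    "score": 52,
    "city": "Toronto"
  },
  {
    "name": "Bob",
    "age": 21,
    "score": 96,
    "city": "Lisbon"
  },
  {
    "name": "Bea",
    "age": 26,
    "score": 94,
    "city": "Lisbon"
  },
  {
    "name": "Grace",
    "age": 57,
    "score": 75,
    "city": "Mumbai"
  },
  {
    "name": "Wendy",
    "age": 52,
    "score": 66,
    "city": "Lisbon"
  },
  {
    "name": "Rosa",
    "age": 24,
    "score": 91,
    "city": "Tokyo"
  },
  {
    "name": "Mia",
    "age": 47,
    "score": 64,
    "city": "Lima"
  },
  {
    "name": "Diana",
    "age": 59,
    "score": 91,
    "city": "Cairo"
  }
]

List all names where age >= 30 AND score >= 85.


Checking both conditions:
  Pete (age=50, score=74) -> no
  Amir (age=22, score=52) -> no
  Bob (age=21, score=96) -> no
  Bea (age=26, score=94) -> no
  Grace (age=57, score=75) -> no
  Wendy (age=52, score=66) -> no
  Rosa (age=24, score=91) -> no
  Mia (age=47, score=64) -> no
  Diana (age=59, score=91) -> YES


ANSWER: Diana


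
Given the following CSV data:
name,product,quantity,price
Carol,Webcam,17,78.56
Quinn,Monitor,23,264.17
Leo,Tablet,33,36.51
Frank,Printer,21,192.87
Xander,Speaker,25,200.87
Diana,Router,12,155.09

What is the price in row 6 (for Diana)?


Row 6: Diana
Column 'price' = 155.09

ANSWER: 155.09


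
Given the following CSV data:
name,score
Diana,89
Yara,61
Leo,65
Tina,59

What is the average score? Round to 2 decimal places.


Scores: 89, 61, 65, 59
Sum = 274
Count = 4
Average = 274 / 4 = 68.50

ANSWER: 68.50


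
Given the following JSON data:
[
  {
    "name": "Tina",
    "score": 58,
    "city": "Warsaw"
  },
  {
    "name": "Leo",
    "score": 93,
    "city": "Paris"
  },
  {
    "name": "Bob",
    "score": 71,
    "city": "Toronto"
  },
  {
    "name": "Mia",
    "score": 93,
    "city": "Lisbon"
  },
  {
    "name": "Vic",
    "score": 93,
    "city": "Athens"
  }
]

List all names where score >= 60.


Filtering records where score >= 60:
  Tina (score=58) -> no
  Leo (score=93) -> YES
  Bob (score=71) -> YES
  Mia (score=93) -> YES
  Vic (score=93) -> YES


ANSWER: Leo, Bob, Mia, Vic


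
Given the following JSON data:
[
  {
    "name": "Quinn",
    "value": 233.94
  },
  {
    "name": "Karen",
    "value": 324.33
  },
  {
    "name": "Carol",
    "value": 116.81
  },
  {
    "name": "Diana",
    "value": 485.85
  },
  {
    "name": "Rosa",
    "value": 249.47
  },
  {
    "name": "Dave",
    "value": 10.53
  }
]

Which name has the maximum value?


Comparing values:
  Quinn: 233.94
  Karen: 324.33
  Carol: 116.81
  Diana: 485.85
  Rosa: 249.47
  Dave: 10.53
Maximum: Diana (485.85)

ANSWER: Diana


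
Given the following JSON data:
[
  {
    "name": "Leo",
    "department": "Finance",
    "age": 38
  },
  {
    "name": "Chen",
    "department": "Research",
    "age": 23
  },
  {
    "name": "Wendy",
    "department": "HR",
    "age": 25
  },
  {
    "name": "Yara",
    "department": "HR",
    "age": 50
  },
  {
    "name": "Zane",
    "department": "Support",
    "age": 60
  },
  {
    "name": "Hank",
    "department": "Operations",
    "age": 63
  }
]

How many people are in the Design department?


Scanning records for department = Design
  No matches found
Count: 0

ANSWER: 0


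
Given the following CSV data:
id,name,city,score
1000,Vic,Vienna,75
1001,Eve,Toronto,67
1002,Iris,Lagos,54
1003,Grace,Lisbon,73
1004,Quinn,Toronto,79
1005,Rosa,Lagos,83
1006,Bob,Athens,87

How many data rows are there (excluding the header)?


Counting rows (excluding header):
Header: id,name,city,score
Data rows: 7

ANSWER: 7


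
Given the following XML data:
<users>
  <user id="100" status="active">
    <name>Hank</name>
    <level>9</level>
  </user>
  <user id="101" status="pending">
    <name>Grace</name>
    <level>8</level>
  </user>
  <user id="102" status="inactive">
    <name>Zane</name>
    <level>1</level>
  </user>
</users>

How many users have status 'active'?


Counting users with status='active':
  Hank (id=100) -> MATCH
Count: 1

ANSWER: 1


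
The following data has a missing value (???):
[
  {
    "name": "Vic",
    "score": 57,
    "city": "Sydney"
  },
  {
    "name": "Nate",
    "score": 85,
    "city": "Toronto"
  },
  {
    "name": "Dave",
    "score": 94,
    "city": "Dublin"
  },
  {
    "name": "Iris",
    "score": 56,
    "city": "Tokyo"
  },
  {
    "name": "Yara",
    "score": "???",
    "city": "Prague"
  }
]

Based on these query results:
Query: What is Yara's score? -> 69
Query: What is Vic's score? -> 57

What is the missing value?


The missing value is Yara's score
From query: Yara's score = 69

ANSWER: 69


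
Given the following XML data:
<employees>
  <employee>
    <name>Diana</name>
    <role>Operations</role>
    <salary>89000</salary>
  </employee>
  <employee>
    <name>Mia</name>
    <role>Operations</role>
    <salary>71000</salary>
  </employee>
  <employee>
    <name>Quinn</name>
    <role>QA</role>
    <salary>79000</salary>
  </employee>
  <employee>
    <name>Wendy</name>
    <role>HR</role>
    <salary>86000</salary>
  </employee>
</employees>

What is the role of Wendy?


Searching for <employee> with <name>Wendy</name>
Found at position 4
<role>HR</role>

ANSWER: HR


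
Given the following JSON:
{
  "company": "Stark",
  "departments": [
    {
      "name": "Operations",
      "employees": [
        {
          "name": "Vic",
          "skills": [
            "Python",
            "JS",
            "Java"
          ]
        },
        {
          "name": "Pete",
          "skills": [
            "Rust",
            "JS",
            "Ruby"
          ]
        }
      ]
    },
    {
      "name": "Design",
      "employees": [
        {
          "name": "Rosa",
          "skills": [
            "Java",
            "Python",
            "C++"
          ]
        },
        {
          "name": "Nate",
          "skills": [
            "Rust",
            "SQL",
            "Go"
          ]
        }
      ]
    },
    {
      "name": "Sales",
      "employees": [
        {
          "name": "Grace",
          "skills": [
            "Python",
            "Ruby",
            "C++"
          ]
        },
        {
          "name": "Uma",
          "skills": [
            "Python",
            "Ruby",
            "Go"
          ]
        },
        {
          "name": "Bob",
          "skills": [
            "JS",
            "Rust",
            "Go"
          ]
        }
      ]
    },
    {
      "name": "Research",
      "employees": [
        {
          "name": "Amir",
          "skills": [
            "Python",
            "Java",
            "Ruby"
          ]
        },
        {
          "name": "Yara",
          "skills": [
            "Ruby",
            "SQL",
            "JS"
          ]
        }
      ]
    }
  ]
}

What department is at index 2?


Path: departments[2].name
Value: Sales

ANSWER: Sales


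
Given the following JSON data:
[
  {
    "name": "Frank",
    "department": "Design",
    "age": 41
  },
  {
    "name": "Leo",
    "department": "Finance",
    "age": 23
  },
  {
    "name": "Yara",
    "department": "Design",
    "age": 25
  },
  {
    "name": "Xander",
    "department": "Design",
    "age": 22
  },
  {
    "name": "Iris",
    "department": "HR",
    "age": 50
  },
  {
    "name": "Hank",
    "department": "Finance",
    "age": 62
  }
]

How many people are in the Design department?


Scanning records for department = Design
  Record 0: Frank
  Record 2: Yara
  Record 3: Xander
Count: 3

ANSWER: 3


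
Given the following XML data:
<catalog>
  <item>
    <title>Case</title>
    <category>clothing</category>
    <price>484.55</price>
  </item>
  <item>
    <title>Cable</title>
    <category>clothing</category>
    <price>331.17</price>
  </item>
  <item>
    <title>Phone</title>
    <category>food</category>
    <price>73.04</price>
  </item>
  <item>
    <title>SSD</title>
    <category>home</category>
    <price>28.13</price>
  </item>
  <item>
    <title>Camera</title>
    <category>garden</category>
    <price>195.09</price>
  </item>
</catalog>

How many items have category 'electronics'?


Scanning <item> elements for <category>electronics</category>:
Count: 0

ANSWER: 0


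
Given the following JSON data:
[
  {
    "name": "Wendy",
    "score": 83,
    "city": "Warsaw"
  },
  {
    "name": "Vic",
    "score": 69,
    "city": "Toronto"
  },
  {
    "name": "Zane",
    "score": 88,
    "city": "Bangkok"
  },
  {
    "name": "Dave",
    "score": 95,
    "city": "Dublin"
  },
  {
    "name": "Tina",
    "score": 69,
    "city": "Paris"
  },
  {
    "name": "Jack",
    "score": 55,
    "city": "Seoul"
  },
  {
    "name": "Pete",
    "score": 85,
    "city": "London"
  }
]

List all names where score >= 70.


Filtering records where score >= 70:
  Wendy (score=83) -> YES
  Vic (score=69) -> no
  Zane (score=88) -> YES
  Dave (score=95) -> YES
  Tina (score=69) -> no
  Jack (score=55) -> no
  Pete (score=85) -> YES


ANSWER: Wendy, Zane, Dave, Pete


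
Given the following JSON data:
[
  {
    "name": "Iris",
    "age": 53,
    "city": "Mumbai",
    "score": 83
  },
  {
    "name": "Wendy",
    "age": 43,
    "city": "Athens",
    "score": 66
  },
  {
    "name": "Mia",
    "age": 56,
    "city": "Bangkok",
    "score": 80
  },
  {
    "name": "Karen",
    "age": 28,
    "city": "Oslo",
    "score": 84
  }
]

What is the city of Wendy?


Looking up record where name = Wendy
Record index: 1
Field 'city' = Athens

ANSWER: Athens


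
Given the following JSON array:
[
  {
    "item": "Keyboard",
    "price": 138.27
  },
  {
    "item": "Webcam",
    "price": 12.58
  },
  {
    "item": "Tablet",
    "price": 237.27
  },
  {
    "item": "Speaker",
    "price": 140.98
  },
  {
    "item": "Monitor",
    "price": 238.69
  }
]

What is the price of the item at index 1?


Array index 1 -> Webcam
price = 12.58

ANSWER: 12.58


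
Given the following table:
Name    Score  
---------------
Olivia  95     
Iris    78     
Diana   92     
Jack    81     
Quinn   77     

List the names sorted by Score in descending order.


Sorting by Score (descending):
  Olivia: 95
  Diana: 92
  Jack: 81
  Iris: 78
  Quinn: 77


ANSWER: Olivia, Diana, Jack, Iris, Quinn


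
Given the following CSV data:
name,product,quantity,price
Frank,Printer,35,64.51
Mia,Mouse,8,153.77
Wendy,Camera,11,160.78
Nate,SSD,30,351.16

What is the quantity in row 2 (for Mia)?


Row 2: Mia
Column 'quantity' = 8

ANSWER: 8


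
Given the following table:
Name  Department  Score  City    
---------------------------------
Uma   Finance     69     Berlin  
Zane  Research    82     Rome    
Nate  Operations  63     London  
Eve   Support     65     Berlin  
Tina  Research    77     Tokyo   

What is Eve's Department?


Row 4: Eve
Department = Support

ANSWER: Support


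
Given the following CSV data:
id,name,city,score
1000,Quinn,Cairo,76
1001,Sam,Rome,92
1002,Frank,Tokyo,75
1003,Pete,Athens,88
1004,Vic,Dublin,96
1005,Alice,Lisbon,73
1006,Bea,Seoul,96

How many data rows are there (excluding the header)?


Counting rows (excluding header):
Header: id,name,city,score
Data rows: 7

ANSWER: 7


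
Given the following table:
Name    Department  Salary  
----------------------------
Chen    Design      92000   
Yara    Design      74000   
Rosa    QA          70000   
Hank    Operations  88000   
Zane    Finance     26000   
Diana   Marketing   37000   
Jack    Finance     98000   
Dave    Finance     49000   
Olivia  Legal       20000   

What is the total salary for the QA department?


QA department members:
  Rosa: 70000
Total = 70000 = 70000

ANSWER: 70000


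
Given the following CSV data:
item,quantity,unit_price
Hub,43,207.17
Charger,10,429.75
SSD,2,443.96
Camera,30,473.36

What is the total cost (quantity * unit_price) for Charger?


Row: Charger
quantity = 10
unit_price = 429.75
total = 10 * 429.75 = 4297.5

ANSWER: 4297.5


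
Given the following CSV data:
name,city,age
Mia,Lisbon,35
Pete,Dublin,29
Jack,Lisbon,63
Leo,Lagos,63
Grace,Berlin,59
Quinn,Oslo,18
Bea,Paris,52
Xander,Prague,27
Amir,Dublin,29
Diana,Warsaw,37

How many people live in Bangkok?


Scanning city column for 'Bangkok':
Total matches: 0

ANSWER: 0


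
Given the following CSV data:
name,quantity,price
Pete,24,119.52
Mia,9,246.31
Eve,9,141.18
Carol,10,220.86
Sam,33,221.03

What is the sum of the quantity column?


Values in 'quantity' column:
  Row 1: 24
  Row 2: 9
  Row 3: 9
  Row 4: 10
  Row 5: 33
Sum = 24 + 9 + 9 + 10 + 33 = 85

ANSWER: 85


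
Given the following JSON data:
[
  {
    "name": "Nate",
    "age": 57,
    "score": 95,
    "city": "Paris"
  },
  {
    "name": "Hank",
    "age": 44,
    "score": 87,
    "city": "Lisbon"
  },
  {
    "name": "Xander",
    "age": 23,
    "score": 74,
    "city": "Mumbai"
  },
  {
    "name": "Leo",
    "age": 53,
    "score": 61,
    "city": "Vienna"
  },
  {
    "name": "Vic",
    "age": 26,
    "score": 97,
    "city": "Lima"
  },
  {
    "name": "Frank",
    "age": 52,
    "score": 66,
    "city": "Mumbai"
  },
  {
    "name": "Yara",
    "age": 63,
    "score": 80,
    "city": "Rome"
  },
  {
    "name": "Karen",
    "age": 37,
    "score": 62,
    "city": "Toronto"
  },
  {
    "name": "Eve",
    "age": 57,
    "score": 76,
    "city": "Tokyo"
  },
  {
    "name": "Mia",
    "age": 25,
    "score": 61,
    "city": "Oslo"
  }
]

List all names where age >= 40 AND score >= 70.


Checking both conditions:
  Nate (age=57, score=95) -> YES
  Hank (age=44, score=87) -> YES
  Xander (age=23, score=74) -> no
  Leo (age=53, score=61) -> no
  Vic (age=26, score=97) -> no
  Frank (age=52, score=66) -> no
  Yara (age=63, score=80) -> YES
  Karen (age=37, score=62) -> no
  Eve (age=57, score=76) -> YES
  Mia (age=25, score=61) -> no


ANSWER: Nate, Hank, Yara, Eve


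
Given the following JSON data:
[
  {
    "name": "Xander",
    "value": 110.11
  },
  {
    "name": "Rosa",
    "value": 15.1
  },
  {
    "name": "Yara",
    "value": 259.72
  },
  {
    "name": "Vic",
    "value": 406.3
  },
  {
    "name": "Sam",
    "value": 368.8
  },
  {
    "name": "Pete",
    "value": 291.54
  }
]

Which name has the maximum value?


Comparing values:
  Xander: 110.11
  Rosa: 15.1
  Yara: 259.72
  Vic: 406.3
  Sam: 368.8
  Pete: 291.54
Maximum: Vic (406.3)

ANSWER: Vic


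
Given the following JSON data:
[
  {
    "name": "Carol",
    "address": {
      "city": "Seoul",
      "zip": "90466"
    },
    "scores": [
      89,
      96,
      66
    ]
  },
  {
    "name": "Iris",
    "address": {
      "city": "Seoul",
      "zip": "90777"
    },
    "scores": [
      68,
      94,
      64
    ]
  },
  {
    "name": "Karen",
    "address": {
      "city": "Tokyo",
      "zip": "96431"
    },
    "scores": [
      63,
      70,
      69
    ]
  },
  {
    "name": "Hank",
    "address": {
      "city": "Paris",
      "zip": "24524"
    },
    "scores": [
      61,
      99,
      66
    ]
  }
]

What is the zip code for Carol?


Path: records[0].address.zip
Value: 90466

ANSWER: 90466
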